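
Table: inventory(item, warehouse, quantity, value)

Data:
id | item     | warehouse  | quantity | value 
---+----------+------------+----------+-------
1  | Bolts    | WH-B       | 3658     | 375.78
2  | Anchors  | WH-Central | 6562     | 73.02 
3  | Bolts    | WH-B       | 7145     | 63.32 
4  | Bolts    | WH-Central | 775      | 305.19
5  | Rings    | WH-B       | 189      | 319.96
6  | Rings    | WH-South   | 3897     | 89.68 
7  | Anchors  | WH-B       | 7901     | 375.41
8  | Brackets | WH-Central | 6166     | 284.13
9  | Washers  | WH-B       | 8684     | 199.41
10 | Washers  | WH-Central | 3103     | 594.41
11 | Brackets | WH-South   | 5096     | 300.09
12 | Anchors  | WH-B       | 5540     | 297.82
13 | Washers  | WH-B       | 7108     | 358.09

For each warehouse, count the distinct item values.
SELECT warehouse, COUNT(DISTINCT item)
FROM inventory
GROUP BY warehouse

Result:
  WH-B: 4 distinct
  WH-Central: 4 distinct
  WH-South: 2 distinct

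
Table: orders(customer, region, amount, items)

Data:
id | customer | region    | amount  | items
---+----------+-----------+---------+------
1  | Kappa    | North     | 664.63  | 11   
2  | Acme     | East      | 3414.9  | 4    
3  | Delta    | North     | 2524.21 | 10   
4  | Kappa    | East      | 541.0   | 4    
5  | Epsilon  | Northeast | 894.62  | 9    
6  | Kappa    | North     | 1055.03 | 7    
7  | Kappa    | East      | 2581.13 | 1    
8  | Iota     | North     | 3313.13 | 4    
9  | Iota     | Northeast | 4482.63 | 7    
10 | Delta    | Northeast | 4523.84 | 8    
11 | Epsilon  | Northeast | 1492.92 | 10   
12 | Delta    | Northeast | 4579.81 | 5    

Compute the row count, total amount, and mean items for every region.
SELECT region,
       COUNT(*) as cnt,
       SUM(amount) as total_amount,
       AVG(items) as avg_items
FROM orders
GROUP BY region

Result:
  East: 3 records, 6537.03 total amount, 3.00 avg items
  North: 4 records, 7557.00 total amount, 8.00 avg items
  Northeast: 5 records, 15973.82 total amount, 7.80 avg items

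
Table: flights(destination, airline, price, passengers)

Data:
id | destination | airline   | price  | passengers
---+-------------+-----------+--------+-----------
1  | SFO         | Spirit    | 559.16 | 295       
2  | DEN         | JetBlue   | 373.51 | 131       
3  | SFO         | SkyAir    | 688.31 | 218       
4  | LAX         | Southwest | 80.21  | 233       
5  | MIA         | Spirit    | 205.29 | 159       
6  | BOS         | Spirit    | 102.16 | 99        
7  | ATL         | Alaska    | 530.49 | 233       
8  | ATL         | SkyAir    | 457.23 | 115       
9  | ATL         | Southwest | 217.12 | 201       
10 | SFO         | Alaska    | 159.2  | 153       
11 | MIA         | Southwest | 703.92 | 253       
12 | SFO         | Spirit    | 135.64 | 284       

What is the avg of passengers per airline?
SELECT airline, AVG(passengers) as result
FROM flights
GROUP BY airline

Result:
  Alaska: 193.00
  JetBlue: 131.00
  SkyAir: 166.50
  Southwest: 229.00
  Spirit: 209.25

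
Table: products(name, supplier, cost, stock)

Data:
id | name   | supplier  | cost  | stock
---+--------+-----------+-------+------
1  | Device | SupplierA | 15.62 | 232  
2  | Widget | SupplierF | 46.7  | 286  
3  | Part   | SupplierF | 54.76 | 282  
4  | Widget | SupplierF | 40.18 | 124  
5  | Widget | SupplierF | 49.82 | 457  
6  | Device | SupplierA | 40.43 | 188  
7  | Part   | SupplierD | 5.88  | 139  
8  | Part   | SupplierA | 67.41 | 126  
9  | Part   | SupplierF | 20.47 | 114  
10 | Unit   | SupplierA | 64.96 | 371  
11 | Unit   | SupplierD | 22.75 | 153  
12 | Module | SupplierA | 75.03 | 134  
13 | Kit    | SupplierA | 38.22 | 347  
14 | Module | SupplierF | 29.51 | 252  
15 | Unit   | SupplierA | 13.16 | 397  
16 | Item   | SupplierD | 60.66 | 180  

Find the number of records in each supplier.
SELECT supplier, COUNT(*) as count
FROM products
GROUP BY supplier

Result:
  SupplierA: 7
  SupplierD: 3
  SupplierF: 6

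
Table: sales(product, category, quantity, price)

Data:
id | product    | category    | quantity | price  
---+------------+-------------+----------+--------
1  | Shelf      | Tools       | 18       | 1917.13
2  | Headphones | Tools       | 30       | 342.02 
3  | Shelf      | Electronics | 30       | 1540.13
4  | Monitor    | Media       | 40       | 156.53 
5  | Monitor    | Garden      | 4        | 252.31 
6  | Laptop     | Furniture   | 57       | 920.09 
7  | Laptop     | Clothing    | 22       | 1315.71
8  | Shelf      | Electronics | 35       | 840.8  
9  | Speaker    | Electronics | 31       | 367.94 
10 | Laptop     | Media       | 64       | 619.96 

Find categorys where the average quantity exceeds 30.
SELECT category, AVG(quantity)
FROM sales
GROUP BY category
HAVING AVG(quantity) > 30

Result:
  Electronics: avg=32.00
  Furniture: avg=57.00
  Media: avg=52.00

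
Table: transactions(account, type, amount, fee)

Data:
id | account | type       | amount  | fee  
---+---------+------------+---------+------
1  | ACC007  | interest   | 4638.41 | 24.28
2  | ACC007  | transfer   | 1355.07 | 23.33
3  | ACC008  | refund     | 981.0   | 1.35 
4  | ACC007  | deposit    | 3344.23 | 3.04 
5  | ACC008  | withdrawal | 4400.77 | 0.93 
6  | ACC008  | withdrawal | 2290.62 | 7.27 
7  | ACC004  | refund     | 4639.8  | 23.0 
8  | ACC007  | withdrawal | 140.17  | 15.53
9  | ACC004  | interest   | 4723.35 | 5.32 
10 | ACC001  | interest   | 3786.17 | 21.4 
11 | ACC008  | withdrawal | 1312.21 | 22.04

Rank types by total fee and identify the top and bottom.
SELECT type, SUM(fee)
FROM transactions
GROUP BY type
ORDER BY SUM(fee)

All groups:
  deposit: 3.04
  transfer: 23.33
  refund: 24.35
  withdrawal: 45.77
  interest: 51.00

Highest: interest (51.00)
Lowest: deposit (3.04)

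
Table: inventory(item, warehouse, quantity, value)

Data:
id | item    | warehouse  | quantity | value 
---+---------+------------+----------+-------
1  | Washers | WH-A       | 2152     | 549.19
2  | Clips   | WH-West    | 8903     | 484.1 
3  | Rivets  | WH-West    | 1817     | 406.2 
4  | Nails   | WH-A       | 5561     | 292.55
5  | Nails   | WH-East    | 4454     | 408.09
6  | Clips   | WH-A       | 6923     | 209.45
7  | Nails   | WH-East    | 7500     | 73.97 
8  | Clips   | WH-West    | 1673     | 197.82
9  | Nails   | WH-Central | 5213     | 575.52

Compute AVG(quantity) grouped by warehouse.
SELECT warehouse, AVG(quantity) as result
FROM inventory
GROUP BY warehouse

Result:
  WH-A: 4878.67
  WH-Central: 5213.00
  WH-East: 5977.00
  WH-West: 4131.00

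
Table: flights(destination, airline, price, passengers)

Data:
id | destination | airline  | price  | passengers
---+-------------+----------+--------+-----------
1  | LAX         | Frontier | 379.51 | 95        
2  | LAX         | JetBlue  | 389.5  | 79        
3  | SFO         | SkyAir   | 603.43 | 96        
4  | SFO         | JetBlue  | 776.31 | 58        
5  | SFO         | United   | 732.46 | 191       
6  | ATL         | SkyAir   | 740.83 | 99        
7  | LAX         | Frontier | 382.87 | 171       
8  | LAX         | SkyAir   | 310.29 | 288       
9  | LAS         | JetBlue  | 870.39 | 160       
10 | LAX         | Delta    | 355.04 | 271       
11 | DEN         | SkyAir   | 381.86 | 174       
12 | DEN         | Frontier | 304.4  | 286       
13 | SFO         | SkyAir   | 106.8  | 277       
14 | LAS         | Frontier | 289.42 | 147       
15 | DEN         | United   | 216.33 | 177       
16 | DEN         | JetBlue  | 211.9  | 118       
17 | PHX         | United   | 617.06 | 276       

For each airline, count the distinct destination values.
SELECT airline, COUNT(DISTINCT destination)
FROM flights
GROUP BY airline

Result:
  Delta: 1 distinct
  Frontier: 3 distinct
  JetBlue: 4 distinct
  SkyAir: 4 distinct
  United: 3 distinct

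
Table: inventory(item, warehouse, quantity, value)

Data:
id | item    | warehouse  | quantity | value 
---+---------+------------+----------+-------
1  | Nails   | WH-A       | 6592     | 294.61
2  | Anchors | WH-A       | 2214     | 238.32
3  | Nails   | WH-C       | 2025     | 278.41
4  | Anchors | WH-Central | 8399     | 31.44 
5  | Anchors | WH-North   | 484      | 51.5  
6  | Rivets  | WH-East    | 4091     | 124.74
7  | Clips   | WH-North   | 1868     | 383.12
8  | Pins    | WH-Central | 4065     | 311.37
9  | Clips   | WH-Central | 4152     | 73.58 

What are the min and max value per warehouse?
SELECT warehouse, MIN(value), MAX(value)
FROM inventory
GROUP BY warehouse

Result:
  WH-A: min=238.32, max=294.61
  WH-C: min=278.41, max=278.41
  WH-Central: min=31.44, max=311.37
  WH-East: min=124.74, max=124.74
  WH-North: min=51.50, max=383.12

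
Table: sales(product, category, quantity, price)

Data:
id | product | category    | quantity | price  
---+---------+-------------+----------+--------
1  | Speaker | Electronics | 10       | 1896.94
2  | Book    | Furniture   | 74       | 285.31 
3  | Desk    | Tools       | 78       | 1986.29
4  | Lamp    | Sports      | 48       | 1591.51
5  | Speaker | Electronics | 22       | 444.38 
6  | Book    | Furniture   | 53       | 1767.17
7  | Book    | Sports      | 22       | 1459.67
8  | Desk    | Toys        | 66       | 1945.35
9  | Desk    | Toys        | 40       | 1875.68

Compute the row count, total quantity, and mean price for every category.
SELECT category,
       COUNT(*) as cnt,
       SUM(quantity) as total_quantity,
       AVG(price) as avg_price
FROM sales
GROUP BY category

Result:
  Electronics: 2 records, 32 total quantity, 1170.66 avg price
  Furniture: 2 records, 127 total quantity, 1026.24 avg price
  Sports: 2 records, 70 total quantity, 1525.59 avg price
  Tools: 1 records, 78 total quantity, 1986.29 avg price
  Toys: 2 records, 106 total quantity, 1910.52 avg price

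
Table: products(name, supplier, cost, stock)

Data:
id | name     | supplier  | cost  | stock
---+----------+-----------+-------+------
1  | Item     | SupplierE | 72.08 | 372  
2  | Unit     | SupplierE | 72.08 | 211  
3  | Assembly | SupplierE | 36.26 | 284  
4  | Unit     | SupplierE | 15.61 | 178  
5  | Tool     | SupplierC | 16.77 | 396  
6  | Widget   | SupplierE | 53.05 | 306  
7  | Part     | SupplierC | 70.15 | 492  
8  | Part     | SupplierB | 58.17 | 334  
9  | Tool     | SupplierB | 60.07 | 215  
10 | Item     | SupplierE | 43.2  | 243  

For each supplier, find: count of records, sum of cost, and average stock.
SELECT supplier,
       COUNT(*) as cnt,
       SUM(cost) as total_cost,
       AVG(stock) as avg_stock
FROM products
GROUP BY supplier

Result:
  SupplierB: 2 records, 118.24 total cost, 274.50 avg stock
  SupplierC: 2 records, 86.92 total cost, 444.00 avg stock
  SupplierE: 6 records, 292.28 total cost, 265.67 avg stock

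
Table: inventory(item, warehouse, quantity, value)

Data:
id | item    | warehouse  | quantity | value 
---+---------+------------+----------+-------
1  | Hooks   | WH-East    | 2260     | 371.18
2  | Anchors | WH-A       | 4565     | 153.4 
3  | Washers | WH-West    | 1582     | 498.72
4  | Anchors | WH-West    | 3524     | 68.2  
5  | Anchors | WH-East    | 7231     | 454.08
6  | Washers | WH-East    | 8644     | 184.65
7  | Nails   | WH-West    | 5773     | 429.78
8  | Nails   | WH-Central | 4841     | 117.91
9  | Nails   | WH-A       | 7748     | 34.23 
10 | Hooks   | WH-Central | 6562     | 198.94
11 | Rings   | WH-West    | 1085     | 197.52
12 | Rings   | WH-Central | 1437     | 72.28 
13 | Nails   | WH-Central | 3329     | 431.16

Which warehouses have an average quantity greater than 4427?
SELECT warehouse, AVG(quantity)
FROM inventory
GROUP BY warehouse
HAVING AVG(quantity) > 4427

Result:
  WH-A: avg=6156.50
  WH-East: avg=6045.00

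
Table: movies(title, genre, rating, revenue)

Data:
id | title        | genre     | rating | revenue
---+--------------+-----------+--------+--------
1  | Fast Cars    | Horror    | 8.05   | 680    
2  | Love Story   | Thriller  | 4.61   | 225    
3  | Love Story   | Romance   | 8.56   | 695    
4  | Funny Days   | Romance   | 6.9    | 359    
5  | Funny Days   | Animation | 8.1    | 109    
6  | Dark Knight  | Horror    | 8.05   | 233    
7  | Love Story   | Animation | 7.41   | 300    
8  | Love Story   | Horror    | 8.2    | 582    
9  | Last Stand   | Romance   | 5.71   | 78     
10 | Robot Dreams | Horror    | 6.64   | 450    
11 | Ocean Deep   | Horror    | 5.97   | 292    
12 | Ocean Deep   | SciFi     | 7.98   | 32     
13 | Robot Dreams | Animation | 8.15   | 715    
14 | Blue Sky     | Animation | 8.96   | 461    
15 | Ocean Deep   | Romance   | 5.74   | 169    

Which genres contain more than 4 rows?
SELECT genre, COUNT(*) as cnt
FROM movies
GROUP BY genre
HAVING COUNT(*) > 4

Result:
  Horror: 5

Note: HAVING filters groups after aggregation, WHERE filters rows before.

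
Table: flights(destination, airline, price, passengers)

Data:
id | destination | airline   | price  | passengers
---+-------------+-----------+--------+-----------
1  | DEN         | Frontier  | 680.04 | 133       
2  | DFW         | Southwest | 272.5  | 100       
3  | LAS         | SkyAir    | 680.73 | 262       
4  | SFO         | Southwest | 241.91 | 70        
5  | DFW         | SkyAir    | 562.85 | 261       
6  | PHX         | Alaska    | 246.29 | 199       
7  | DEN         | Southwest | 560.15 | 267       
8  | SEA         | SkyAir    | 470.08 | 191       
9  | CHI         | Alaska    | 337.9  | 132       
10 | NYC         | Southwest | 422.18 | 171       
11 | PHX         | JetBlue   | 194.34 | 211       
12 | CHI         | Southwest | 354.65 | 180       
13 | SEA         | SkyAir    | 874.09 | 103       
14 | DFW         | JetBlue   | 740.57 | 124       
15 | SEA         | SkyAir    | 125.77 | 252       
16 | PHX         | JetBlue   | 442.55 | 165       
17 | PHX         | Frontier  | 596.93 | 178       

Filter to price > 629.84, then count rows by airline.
SELECT airline, COUNT(*)
FROM flights
WHERE price > 629.84
GROUP BY airline

Note: WHERE filters rows before grouping.

Result:
  Frontier: 1
  JetBlue: 1
  SkyAir: 2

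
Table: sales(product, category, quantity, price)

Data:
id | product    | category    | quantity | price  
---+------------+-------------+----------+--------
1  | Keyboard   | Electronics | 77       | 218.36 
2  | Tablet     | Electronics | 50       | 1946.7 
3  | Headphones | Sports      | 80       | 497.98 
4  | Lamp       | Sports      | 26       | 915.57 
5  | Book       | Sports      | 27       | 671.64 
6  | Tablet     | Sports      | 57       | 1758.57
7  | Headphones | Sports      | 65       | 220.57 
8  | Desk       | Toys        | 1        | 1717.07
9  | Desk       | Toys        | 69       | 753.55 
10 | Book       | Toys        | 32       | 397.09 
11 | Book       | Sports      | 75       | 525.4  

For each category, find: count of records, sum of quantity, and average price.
SELECT category,
       COUNT(*) as cnt,
       SUM(quantity) as total_quantity,
       AVG(price) as avg_price
FROM sales
GROUP BY category

Result:
  Electronics: 2 records, 127 total quantity, 1082.53 avg price
  Sports: 6 records, 330 total quantity, 764.96 avg price
  Toys: 3 records, 102 total quantity, 955.90 avg price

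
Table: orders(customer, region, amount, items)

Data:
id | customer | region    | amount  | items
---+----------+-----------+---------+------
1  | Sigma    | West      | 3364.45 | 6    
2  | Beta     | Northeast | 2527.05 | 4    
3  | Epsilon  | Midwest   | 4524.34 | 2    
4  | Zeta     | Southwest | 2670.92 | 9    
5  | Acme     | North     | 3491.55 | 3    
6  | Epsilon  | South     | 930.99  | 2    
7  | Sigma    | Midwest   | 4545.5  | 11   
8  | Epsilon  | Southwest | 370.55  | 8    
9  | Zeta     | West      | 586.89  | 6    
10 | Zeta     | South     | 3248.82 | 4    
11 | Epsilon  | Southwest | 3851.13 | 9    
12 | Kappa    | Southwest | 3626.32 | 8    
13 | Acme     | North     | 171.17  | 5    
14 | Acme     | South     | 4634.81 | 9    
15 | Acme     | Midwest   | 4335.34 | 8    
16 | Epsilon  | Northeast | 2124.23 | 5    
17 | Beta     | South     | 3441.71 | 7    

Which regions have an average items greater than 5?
SELECT region, AVG(items)
FROM orders
GROUP BY region
HAVING AVG(items) > 5

Result:
  Midwest: avg=7.00
  South: avg=5.50
  Southwest: avg=8.50
  West: avg=6.00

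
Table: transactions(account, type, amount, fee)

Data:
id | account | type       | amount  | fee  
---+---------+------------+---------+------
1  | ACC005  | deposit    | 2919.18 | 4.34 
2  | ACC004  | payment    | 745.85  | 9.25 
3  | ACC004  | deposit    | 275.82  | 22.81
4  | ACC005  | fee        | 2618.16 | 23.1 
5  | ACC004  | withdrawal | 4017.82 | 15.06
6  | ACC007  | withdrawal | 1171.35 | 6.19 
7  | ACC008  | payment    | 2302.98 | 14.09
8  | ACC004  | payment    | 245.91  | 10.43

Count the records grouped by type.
SELECT type, COUNT(*) as count
FROM transactions
GROUP BY type

Result:
  deposit: 2
  fee: 1
  payment: 3
  withdrawal: 2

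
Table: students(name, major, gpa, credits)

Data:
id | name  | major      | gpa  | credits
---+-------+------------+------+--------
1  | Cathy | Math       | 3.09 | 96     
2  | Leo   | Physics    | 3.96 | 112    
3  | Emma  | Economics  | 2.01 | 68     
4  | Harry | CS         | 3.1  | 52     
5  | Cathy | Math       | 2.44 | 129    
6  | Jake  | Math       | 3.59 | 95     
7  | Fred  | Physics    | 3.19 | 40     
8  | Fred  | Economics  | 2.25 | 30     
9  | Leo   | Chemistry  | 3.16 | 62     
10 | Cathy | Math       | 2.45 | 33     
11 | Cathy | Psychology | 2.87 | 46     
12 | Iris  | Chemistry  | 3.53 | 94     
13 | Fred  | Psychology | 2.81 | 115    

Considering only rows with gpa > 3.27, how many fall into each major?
SELECT major, COUNT(*)
FROM students
WHERE gpa > 3.27
GROUP BY major

Note: WHERE filters rows before grouping.

Result:
  Chemistry: 1
  Math: 1
  Physics: 1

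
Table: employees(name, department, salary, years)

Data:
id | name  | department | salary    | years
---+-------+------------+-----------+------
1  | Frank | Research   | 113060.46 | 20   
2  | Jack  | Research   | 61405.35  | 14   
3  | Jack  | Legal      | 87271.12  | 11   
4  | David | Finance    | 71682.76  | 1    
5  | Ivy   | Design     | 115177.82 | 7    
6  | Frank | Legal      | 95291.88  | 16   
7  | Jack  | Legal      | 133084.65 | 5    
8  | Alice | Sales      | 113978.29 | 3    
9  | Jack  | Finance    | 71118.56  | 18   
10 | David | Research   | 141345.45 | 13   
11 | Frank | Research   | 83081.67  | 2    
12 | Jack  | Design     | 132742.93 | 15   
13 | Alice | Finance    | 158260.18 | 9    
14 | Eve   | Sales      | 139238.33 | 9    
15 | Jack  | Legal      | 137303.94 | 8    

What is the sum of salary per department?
SELECT department, SUM(salary) as result
FROM employees
GROUP BY department

Result:
  Design: 247920.75
  Finance: 301061.50
  Legal: 452951.59
  Research: 398892.93
  Sales: 253216.62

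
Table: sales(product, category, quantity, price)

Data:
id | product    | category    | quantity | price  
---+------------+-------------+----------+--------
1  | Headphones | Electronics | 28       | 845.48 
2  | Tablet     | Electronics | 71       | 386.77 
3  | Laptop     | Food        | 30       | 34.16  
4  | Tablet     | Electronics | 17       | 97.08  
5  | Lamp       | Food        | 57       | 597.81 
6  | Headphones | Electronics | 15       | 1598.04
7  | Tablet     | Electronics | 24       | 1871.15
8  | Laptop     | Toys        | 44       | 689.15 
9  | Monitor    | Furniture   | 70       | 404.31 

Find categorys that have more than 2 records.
SELECT category, COUNT(*) as cnt
FROM sales
GROUP BY category
HAVING COUNT(*) > 2

Result:
  Electronics: 5

Note: HAVING filters groups after aggregation, WHERE filters rows before.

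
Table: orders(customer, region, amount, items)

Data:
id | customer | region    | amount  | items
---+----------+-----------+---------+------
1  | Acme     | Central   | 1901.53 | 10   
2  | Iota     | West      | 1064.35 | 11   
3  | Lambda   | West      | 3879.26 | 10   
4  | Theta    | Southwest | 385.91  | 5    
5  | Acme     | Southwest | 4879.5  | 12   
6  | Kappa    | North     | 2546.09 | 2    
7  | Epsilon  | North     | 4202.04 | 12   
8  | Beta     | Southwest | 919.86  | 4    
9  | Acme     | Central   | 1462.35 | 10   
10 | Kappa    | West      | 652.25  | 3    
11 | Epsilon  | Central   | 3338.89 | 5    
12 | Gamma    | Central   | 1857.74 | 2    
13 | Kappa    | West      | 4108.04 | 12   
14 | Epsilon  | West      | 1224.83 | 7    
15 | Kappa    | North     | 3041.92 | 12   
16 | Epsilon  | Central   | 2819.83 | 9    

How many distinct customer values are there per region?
SELECT region, COUNT(DISTINCT customer)
FROM orders
GROUP BY region

Result:
  Central: 3 distinct
  North: 2 distinct
  Southwest: 3 distinct
  West: 4 distinct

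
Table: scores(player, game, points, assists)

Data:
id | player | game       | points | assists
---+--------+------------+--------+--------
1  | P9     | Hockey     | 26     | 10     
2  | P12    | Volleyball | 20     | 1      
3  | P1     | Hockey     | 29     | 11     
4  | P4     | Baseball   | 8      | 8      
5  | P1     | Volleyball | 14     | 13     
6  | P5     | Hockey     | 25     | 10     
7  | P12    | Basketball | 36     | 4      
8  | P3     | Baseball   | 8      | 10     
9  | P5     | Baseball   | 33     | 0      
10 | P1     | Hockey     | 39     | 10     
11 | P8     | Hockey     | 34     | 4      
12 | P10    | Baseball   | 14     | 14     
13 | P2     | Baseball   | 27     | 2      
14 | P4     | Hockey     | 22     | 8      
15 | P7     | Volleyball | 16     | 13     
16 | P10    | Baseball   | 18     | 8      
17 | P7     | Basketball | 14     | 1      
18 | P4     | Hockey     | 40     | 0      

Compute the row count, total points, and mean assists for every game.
SELECT game,
       COUNT(*) as cnt,
       SUM(points) as total_points,
       AVG(assists) as avg_assists
FROM scores
GROUP BY game

Result:
  Baseball: 6 records, 108 total points, 7.00 avg assists
  Basketball: 2 records, 50 total points, 2.50 avg assists
  Hockey: 7 records, 215 total points, 7.57 avg assists
  Volleyball: 3 records, 50 total points, 9.00 avg assists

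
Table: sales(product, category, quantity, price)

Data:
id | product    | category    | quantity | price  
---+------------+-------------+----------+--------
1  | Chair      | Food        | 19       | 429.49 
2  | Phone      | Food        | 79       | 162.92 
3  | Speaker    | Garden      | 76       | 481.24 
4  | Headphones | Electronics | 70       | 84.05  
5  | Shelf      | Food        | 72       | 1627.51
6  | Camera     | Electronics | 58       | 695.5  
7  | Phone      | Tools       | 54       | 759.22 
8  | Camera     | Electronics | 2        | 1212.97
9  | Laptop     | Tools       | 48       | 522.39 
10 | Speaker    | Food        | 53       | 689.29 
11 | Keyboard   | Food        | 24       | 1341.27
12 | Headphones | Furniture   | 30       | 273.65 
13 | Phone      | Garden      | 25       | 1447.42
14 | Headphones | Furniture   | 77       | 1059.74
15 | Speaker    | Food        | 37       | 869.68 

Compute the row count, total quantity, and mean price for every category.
SELECT category,
       COUNT(*) as cnt,
       SUM(quantity) as total_quantity,
       AVG(price) as avg_price
FROM sales
GROUP BY category

Result:
  Electronics: 3 records, 130 total quantity, 664.17 avg price
  Food: 6 records, 284 total quantity, 853.36 avg price
  Furniture: 2 records, 107 total quantity, 666.70 avg price
  Garden: 2 records, 101 total quantity, 964.33 avg price
  Tools: 2 records, 102 total quantity, 640.81 avg price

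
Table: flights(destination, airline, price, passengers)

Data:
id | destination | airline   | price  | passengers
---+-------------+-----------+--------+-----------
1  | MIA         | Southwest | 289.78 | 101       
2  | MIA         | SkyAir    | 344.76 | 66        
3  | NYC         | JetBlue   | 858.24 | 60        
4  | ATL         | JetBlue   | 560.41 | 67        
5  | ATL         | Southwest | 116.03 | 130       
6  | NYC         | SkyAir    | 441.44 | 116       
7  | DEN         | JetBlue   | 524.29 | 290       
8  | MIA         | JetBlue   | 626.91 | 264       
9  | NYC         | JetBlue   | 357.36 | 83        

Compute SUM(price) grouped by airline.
SELECT airline, SUM(price) as result
FROM flights
GROUP BY airline

Result:
  JetBlue: 2927.21
  SkyAir: 786.20
  Southwest: 405.81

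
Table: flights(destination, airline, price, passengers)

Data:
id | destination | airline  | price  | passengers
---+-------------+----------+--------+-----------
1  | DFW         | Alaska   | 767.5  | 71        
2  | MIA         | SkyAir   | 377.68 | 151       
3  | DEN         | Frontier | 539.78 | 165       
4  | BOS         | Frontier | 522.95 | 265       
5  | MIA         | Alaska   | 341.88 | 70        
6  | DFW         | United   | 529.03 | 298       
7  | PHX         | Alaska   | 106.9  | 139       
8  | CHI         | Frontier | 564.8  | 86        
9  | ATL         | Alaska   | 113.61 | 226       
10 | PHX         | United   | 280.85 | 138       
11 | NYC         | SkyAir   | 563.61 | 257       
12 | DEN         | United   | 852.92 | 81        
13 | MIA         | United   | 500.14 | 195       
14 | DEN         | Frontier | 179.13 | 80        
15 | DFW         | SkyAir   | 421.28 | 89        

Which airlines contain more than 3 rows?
SELECT airline, COUNT(*) as cnt
FROM flights
GROUP BY airline
HAVING COUNT(*) > 3

Result:
  Alaska: 4
  Frontier: 4
  United: 4

Note: HAVING filters groups after aggregation, WHERE filters rows before.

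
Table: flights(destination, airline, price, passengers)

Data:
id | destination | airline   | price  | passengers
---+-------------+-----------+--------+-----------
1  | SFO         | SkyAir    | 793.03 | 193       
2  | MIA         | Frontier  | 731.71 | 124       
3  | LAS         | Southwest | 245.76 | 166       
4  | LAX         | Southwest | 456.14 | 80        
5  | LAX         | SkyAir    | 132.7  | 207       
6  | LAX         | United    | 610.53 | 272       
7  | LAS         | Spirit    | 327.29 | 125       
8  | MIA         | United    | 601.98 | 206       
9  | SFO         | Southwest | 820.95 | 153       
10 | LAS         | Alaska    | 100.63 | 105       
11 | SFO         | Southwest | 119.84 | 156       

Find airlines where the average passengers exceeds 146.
SELECT airline, AVG(passengers)
FROM flights
GROUP BY airline
HAVING AVG(passengers) > 146

Result:
  SkyAir: avg=200.00
  United: avg=239.00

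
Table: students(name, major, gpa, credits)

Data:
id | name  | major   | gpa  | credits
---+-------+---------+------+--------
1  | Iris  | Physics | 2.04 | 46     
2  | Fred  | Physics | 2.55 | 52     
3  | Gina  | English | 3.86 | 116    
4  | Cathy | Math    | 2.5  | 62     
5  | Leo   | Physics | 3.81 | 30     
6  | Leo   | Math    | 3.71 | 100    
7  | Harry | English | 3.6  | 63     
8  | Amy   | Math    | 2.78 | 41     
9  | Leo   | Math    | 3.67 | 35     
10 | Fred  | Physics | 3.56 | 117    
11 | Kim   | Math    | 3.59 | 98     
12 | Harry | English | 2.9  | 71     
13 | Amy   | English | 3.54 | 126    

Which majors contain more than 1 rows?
SELECT major, COUNT(*) as cnt
FROM students
GROUP BY major
HAVING COUNT(*) > 1

Result:
  English: 4
  Math: 5
  Physics: 4

Note: HAVING filters groups after aggregation, WHERE filters rows before.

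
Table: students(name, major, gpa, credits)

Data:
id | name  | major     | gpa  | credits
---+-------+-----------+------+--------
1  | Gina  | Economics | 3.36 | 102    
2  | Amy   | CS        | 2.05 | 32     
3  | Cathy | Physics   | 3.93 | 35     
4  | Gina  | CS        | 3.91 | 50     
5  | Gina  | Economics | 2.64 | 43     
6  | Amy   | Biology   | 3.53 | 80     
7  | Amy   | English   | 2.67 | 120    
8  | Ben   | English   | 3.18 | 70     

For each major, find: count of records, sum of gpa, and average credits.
SELECT major,
       COUNT(*) as cnt,
       SUM(gpa) as total_gpa,
       AVG(credits) as avg_credits
FROM students
GROUP BY major

Result:
  Biology: 1 records, 3.53 total gpa, 80.00 avg credits
  CS: 2 records, 5.96 total gpa, 41.00 avg credits
  Economics: 2 records, 6.00 total gpa, 72.50 avg credits
  English: 2 records, 5.85 total gpa, 95.00 avg credits
  Physics: 1 records, 3.93 total gpa, 35.00 avg credits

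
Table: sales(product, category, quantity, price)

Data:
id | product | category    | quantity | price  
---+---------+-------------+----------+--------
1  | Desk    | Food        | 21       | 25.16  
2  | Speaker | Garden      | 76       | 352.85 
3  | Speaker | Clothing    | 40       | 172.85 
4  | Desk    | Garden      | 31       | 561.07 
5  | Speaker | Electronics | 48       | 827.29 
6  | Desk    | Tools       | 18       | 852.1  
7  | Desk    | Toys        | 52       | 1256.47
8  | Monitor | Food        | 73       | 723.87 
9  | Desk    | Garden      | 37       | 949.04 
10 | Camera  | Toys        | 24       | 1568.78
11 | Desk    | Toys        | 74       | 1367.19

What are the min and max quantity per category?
SELECT category, MIN(quantity), MAX(quantity)
FROM sales
GROUP BY category

Result:
  Clothing: min=40, max=40
  Electronics: min=48, max=48
  Food: min=21, max=73
  Garden: min=31, max=76
  Tools: min=18, max=18
  Toys: min=24, max=74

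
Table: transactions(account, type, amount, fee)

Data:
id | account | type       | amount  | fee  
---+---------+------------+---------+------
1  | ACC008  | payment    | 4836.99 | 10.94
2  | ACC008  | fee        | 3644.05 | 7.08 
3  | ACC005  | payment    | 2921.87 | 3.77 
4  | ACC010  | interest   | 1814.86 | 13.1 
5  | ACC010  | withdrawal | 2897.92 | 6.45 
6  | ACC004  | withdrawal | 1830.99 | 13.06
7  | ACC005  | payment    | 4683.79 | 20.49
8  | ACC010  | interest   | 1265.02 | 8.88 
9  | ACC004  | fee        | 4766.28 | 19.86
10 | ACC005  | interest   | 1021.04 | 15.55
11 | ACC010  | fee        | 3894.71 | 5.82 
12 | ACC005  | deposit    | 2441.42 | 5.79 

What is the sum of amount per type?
SELECT type, SUM(amount) as result
FROM transactions
GROUP BY type

Result:
  deposit: 2441.42
  fee: 12305.04
  interest: 4100.92
  payment: 12442.65
  withdrawal: 4728.91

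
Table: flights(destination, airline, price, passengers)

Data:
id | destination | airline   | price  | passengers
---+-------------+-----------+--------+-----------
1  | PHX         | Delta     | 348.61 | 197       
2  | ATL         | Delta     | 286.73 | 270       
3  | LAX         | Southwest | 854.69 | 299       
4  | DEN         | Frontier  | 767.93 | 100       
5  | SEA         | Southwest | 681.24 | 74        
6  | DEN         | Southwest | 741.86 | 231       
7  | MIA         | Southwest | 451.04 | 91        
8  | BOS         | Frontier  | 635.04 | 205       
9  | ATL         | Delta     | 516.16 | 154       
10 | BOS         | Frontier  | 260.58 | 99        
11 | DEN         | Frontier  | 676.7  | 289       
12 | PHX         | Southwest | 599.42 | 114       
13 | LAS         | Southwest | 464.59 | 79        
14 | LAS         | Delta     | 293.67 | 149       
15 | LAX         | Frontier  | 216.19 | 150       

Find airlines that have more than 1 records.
SELECT airline, COUNT(*) as cnt
FROM flights
GROUP BY airline
HAVING COUNT(*) > 1

Result:
  Delta: 4
  Frontier: 5
  Southwest: 6

Note: HAVING filters groups after aggregation, WHERE filters rows before.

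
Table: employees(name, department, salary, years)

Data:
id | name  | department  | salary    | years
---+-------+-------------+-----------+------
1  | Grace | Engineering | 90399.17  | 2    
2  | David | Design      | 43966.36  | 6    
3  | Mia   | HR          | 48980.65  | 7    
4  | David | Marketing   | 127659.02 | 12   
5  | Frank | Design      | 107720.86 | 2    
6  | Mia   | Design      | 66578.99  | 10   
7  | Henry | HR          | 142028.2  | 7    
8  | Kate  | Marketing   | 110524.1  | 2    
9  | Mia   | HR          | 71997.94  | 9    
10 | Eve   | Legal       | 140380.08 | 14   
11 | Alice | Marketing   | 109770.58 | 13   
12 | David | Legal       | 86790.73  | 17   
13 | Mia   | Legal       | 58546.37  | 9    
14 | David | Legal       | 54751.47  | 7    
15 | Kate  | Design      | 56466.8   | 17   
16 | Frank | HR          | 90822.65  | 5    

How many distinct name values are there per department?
SELECT department, COUNT(DISTINCT name)
FROM employees
GROUP BY department

Result:
  Design: 4 distinct
  Engineering: 1 distinct
  HR: 3 distinct
  Legal: 3 distinct
  Marketing: 3 distinct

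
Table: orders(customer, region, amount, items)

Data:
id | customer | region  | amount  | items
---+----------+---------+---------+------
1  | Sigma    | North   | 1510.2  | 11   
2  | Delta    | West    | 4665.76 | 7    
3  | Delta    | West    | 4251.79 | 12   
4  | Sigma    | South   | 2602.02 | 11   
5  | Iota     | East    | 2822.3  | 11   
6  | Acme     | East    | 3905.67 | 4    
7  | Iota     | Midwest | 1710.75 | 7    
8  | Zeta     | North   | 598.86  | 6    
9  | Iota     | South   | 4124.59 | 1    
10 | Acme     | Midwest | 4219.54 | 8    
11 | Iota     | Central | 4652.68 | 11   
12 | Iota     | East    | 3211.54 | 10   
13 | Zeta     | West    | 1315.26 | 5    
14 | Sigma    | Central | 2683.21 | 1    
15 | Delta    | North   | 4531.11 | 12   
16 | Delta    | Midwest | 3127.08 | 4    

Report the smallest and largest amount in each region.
SELECT region, MIN(amount), MAX(amount)
FROM orders
GROUP BY region

Result:
  Central: min=2683.21, max=4652.68
  East: min=2822.30, max=3905.67
  Midwest: min=1710.75, max=4219.54
  North: min=598.86, max=4531.11
  South: min=2602.02, max=4124.59
  West: min=1315.26, max=4665.76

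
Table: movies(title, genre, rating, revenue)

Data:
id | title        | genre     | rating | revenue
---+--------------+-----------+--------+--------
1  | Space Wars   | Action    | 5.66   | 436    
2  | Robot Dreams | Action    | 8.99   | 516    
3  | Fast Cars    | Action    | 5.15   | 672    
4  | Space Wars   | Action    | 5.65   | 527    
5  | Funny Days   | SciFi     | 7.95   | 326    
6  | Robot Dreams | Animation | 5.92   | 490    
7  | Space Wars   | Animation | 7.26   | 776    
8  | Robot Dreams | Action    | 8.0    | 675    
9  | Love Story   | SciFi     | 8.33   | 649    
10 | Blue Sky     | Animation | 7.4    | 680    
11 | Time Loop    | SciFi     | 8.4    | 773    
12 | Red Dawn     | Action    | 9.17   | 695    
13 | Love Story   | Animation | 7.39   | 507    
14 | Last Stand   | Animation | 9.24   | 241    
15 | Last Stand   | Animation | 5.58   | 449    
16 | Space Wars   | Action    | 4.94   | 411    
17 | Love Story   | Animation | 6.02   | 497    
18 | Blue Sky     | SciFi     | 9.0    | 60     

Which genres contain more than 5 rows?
SELECT genre, COUNT(*) as cnt
FROM movies
GROUP BY genre
HAVING COUNT(*) > 5

Result:
  Action: 7
  Animation: 7

Note: HAVING filters groups after aggregation, WHERE filters rows before.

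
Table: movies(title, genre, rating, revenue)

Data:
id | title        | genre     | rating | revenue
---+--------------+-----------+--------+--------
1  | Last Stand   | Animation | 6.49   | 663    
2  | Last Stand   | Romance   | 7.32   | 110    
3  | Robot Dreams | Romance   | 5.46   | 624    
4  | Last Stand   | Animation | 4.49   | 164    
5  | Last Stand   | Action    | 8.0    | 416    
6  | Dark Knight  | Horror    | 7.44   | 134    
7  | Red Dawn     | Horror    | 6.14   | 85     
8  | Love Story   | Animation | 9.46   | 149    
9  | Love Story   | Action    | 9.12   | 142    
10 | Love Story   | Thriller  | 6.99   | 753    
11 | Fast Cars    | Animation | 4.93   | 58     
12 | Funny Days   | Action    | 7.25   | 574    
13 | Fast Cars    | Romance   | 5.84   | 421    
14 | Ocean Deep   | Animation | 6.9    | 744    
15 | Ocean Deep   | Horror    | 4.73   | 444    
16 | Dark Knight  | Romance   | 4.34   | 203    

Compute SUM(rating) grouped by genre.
SELECT genre, SUM(rating) as result
FROM movies
GROUP BY genre

Result:
  Action: 24.37
  Animation: 32.27
  Horror: 18.31
  Romance: 22.96
  Thriller: 6.99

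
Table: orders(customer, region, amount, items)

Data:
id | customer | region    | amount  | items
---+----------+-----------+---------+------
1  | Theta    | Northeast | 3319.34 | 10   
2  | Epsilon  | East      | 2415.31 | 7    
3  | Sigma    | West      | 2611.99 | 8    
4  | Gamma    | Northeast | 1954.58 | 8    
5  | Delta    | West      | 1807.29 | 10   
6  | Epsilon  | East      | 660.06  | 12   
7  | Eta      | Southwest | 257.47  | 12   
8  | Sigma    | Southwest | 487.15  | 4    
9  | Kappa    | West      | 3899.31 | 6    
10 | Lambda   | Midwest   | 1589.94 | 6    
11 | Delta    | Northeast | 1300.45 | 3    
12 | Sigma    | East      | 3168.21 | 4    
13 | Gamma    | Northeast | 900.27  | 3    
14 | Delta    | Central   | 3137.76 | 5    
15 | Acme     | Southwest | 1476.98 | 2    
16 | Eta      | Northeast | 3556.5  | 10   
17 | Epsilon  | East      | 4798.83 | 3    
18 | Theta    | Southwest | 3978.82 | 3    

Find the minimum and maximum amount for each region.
SELECT region, MIN(amount), MAX(amount)
FROM orders
GROUP BY region

Result:
  Central: min=3137.76, max=3137.76
  East: min=660.06, max=4798.83
  Midwest: min=1589.94, max=1589.94
  Northeast: min=900.27, max=3556.50
  Southwest: min=257.47, max=3978.82
  West: min=1807.29, max=3899.31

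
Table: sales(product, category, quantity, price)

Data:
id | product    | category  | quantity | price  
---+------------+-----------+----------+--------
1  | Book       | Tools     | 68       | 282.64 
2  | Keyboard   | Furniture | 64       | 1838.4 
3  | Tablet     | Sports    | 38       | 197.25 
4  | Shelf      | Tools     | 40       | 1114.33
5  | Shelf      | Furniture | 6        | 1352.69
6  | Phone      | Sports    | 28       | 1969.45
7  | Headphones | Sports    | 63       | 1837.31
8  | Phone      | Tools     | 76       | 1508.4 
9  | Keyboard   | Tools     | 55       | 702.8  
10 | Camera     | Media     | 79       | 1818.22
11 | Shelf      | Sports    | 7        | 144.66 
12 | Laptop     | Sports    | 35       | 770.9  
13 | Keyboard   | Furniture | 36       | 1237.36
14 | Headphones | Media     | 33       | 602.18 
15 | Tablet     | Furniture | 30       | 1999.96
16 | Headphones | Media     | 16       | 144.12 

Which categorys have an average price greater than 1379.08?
SELECT category, AVG(price)
FROM sales
GROUP BY category
HAVING AVG(price) > 1379.08

Result:
  Furniture: avg=1607.10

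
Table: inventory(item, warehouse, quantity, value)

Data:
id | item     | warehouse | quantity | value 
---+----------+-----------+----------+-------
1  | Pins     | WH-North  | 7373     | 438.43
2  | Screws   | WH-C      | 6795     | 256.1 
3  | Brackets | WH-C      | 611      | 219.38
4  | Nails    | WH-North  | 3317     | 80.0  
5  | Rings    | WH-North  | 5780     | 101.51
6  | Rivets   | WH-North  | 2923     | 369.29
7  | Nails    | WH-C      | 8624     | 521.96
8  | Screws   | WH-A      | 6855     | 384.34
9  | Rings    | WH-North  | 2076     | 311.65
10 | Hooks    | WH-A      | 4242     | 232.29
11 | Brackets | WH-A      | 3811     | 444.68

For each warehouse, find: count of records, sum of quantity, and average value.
SELECT warehouse,
       COUNT(*) as cnt,
       SUM(quantity) as total_quantity,
       AVG(value) as avg_value
FROM inventory
GROUP BY warehouse

Result:
  WH-A: 3 records, 14908 total quantity, 353.77 avg value
  WH-C: 3 records, 16030 total quantity, 332.48 avg value
  WH-North: 5 records, 21469 total quantity, 260.18 avg value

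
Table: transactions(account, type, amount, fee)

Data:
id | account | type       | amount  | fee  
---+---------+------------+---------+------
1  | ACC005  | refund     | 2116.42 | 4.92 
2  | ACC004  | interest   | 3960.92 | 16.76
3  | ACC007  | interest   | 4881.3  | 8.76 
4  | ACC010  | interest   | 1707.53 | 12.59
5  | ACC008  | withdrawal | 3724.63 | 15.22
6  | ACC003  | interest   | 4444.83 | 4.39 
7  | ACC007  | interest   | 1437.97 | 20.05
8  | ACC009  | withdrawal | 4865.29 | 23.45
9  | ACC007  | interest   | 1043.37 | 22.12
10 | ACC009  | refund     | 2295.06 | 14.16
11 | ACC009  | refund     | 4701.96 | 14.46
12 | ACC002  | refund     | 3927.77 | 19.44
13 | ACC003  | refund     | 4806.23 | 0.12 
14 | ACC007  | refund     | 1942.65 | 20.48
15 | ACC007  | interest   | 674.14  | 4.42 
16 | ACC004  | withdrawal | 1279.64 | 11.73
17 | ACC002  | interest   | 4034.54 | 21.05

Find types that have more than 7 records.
SELECT type, COUNT(*) as cnt
FROM transactions
GROUP BY type
HAVING COUNT(*) > 7

Result:
  interest: 8

Note: HAVING filters groups after aggregation, WHERE filters rows before.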